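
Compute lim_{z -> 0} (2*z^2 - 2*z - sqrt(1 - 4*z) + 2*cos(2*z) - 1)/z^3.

4

Substitution gives 0/0 (the numerator vanishes to order 3).
Expand each term to order z^3: the coefficient of z^3 in −√(1 - 4z) is 4 and in 2·cos(2z) is 0.
Lower-order terms cancel with the polynomial part, so the numerator is (4)·z^3 + o(z^3), and the limit is (4)/(1) = 4.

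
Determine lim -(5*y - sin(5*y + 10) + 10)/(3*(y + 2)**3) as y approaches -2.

Direct substitution gives 0/0.
Apply L'Hôpital: lim (5 - 5*cos(5*y + 10))/(-9*(y + 2)^2), still 0/0.
Apply L'Hôpital: lim (25*sin(5*y + 10))/(-18*y - 36), still 0/0.
After 3 applications of L'Hôpital's rule the quotient is (125*cos(5*y + 10))/(-18); substituting y = -2 gives -125/18.

-125/18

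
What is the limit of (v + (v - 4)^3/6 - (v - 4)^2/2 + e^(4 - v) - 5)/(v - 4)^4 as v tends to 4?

1/24

Direct substitution gives 0/0.
Apply L'Hôpital: lim (-v + (v - 4)^2/2 - e^(4 - v) + 5)/(4*(v - 4)^3), still 0/0.
Apply L'Hôpital: lim (v + e^(4 - v) - 5)/(12*(v - 4)^2), still 0/0.
Apply L'Hôpital: lim (1 - e^(4 - v))/(24*v - 96), still 0/0.
After 4 applications of L'Hôpital's rule the quotient is (e^(4 - v))/(24); substituting v = 4 gives 1/24.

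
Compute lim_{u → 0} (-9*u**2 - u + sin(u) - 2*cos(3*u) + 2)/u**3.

Substitution gives 0/0 (the numerator vanishes to order 3).
Expand each term to order u^3: the coefficient of u^3 in sin(u) is -1/6 and in -2·cos(3u) is 0.
Lower-order terms cancel with the polynomial part, so the numerator is (-1/6)·u^3 + o(u^3), and the limit is (-1/6)/(1) = -1/6.

-1/6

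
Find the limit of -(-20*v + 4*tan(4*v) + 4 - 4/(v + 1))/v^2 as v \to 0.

4

Substitution gives 0/0 (the numerator vanishes to order 2).
Expand each term to order v^2: the coefficient of v^2 in 4·tan(4v) is 0 and in -4·1/(1 + v) is -4.
Lower-order terms cancel with the polynomial part, so the numerator is (-4)·v^2 + o(v^2), and the limit is (-4)/(-1) = 4.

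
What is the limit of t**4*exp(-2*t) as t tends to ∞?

0

Write as t^4/e^{2t}, an ∞/∞ form.
Exponential growth dominates any polynomial, so repeated L'Hôpital (or the standard result) gives 0.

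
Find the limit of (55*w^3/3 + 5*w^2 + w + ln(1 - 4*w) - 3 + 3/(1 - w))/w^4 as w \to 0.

-61

Substitution gives 0/0; apply L'Hôpital's rule 4 times.
After differentiating numerator and denominator 4 times the quotient is (-1536/(4*w - 1)^4 - 72/(w - 1)^5)/(24); at w = 0 this is -61.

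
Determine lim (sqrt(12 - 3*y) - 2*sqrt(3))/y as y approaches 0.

-√(3)/4

A 0/0 form; rationalise with √(12 - 3y) + √12. This collapses the numerator to -3y, leaving -3/(√(12 - 3y) + √12) → -3/(2√12) = -√(3)/4.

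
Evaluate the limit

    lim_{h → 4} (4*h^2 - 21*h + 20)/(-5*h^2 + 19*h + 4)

-11/21

Direct substitution gives 0/0, so factor. Both numerator and denominator have (h - 4) as a factor.
After cancelling, the expression reduces to (4*h - 5)/(-5*h - 1).
Substituting h = 4 gives -11/21.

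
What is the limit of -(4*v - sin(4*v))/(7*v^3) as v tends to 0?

Direct substitution gives 0/0.
Apply L'Hôpital: lim (4 - 4*cos(4*v))/(-21*v^2), still 0/0.
Apply L'Hôpital: lim (16*sin(4*v))/(-42*v), still 0/0.
After 3 applications of L'Hôpital's rule the quotient is (64*cos(4*v))/(-42); substituting v = 0 gives -32/21.

-32/21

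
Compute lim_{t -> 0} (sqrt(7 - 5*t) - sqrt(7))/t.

A 0/0 form; rationalise with √(7 - 5t) + √7. This collapses the numerator to -5t, leaving -5/(√(7 - 5t) + √7) → -5/(2√7) = -5*√(7)/14.

-5*√(7)/14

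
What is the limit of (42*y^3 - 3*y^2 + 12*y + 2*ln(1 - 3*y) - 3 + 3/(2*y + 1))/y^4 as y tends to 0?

15/2

Substitution gives 0/0; apply L'Hôpital's rule 4 times.
After differentiating numerator and denominator 4 times the quotient is (-972/(3*y - 1)^4 + 1152/(2*y + 1)^5)/(24); at y = 0 this is 15/2.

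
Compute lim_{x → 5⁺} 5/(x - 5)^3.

As x → 5⁺, (x - 5) → 0⁺, so (x - 5)^3 → 0⁺ and 5/(x - 5)^3 → ∞.

∞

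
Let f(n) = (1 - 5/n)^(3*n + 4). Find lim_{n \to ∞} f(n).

e^(-15)

The base → 1 and the exponent → ∞: a 1^∞ form.
Take logarithms: (3n + 4)·ln(1 - 5/n). Since ln(1+u) ~ u for small u, this behaves like (3n)·(-5/n) → -15.
So the limit is e^(-15).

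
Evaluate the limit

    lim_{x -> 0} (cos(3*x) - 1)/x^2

Direct substitution gives 0/0.
Apply L'Hôpital: lim (-3*sin(3*x))/(2*x), still 0/0.
After 2 applications of L'Hôpital's rule the quotient is (-9*cos(3*x))/(2); substituting x = 0 gives -9/2.

-9/2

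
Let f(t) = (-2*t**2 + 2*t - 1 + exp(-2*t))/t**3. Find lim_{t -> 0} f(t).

-4/3

Direct substitution gives 0/0.
Apply L'Hôpital: lim (-4*t + 2 - 2*e^(-2*t))/(3*t^2), still 0/0.
Apply L'Hôpital: lim (-4 + 4*e^(-2*t))/(6*t), still 0/0.
After 3 applications of L'Hôpital's rule the quotient is (-8*e^(-2*t))/(6); substituting t = 0 gives -4/3.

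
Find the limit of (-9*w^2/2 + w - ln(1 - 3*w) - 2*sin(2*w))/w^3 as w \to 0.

Substitution gives 0/0; apply L'Hôpital's rule 3 times.
After differentiating numerator and denominator 3 times the quotient is (16*cos(2*w) - 54/(3*w - 1)^3)/(6); at w = 0 this is 35/3.

35/3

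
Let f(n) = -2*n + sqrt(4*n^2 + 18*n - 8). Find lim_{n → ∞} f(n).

9/2

This has the form ∞ − ∞. Multiply and divide by the conjugate √(4*n^2 + 18*n - 8) + 2n.
That gives (18n - 8) / (√(4*n^2 + 18*n - 8) + 2n).
Divide numerator and denominator by n: the limit is 18/(2·2) = 9/2.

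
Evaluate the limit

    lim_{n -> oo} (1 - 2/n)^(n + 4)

e^(-2)

Write it as [(1 - 2/n)^n]^(1) · (1 - 2/n)^(4). The bracketed term tends to e^(-2) and the second factor to 1, so the limit is e^(-2).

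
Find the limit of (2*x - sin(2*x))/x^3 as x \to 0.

Direct substitution gives 0/0.
Apply L'Hôpital: lim (2 - 2*cos(2*x))/(3*x^2), still 0/0.
Apply L'Hôpital: lim (4*sin(2*x))/(6*x), still 0/0.
After 3 applications of L'Hôpital's rule the quotient is (8*cos(2*x))/(6); substituting x = 0 gives 4/3.

4/3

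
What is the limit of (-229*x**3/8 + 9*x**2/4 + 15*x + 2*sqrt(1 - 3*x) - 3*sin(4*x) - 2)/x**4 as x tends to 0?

Substitution gives 0/0 (the numerator vanishes to order 4).
Expand each term to order x^4: the coefficient of x^4 in -3·sin(4x) is 0 and in 2·√(1 - 3x) is -405/64.
Lower-order terms cancel with the polynomial part, so the numerator is (-405/64)·x^4 + o(x^4), and the limit is (-405/64)/(1) = -405/64.

-405/64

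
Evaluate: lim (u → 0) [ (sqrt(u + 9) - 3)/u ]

1/6

Substitution gives 0/0. Multiply numerator and denominator by the conjugate √(9 + u) + √9.
The numerator becomes (9 + u) − 9 = u, so the expression simplifies to 1/(√(9 + u) + √9).
Letting u → 0 gives 1/(2√9) = 1/6.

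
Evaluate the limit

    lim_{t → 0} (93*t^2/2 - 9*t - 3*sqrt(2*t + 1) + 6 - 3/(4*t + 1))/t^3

Substitution gives 0/0; apply L'Hôpital's rule 3 times.
After differentiating numerator and denominator 3 times the quotient is (1152/(4*t + 1)^4 - 9/(2*t + 1)^(5/2))/(6); at t = 0 this is 381/2.

381/2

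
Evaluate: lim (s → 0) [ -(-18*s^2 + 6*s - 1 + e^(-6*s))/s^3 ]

36

Direct substitution gives 0/0.
Apply L'Hôpital: lim (-36*s + 6 - 6*e^(-6*s))/(-3*s^2), still 0/0.
Apply L'Hôpital: lim (-36 + 36*e^(-6*s))/(-6*s), still 0/0.
After 3 applications of L'Hôpital's rule the quotient is (-216*e^(-6*s))/(-6); substituting s = 0 gives 36.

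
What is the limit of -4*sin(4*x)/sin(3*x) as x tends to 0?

-16/3

Substitution gives 0/0.
Divide numerator and denominator by x: sin(4x)/x → 4 and sin(3x)/x → 3, so the limit is -4·4/3 = -16/3.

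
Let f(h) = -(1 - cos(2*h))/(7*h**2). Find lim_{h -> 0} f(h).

-2/7

Substitution gives 0/0.
Use (1 − cos u)/u² → 1/2 with u = 2h: the limit is 2²/(2·(-7)) = -2/7.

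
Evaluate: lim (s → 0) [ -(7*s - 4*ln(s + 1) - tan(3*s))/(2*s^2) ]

-1

Substitution gives 0/0; apply L'Hôpital's rule 2 times.
After differentiating numerator and denominator 2 times the quotient is (-18*tan(3*s)/cos(3*s)^2 + 4/(s + 1)^2)/(-4); at s = 0 this is -1.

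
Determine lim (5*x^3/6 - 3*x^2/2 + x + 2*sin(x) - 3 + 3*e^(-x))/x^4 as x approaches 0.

Substitution gives 0/0 (the numerator vanishes to order 4).
Expand each term to order x^4: the coefficient of x^4 in 3·e^(-x) is 1/8 and in 2·sin(x) is 0.
Lower-order terms cancel with the polynomial part, so the numerator is (1/8)·x^4 + o(x^4), and the limit is (1/8)/(1) = 1/8.

1/8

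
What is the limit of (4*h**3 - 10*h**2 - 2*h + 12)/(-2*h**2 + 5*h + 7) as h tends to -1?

At h = -1 both the top and bottom vanish — a removable singularity. Factoring out (h + 1) from each leaves (4*h^2 - 14*h + 12)/(7 - 2*h), which at h = -1 equals 10/3.

10/3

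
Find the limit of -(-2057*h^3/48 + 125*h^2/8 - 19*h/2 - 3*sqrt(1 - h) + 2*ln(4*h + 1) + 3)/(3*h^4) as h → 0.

16369/384

Substitution gives 0/0; apply L'Hôpital's rule 4 times.
After differentiating numerator and denominator 4 times the quotient is (-3072/(4*h + 1)^4 + 45/(16*(1 - h)^(7/2)))/(-72); at h = 0 this is 16369/384.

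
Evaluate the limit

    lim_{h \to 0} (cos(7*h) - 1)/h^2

Direct substitution gives 0/0.
Apply L'Hôpital: lim (-7*sin(7*h))/(2*h), still 0/0.
After 2 applications of L'Hôpital's rule the quotient is (-49*cos(7*h))/(2); substituting h = 0 gives -49/2.

-49/2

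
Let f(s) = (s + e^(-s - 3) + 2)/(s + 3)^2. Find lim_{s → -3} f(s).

1/2

Direct substitution gives 0/0.
Apply L'Hôpital: lim (1 - e^(-s - 3))/(2*s + 6), still 0/0.
After 2 applications of L'Hôpital's rule the quotient is (e^(-s - 3))/(2); substituting s = -3 gives 1/2.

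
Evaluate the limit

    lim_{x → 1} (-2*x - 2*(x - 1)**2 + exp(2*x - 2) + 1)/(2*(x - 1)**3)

Direct substitution gives 0/0.
Apply L'Hôpital: lim (-4*x + 2*e^(2*x - 2) + 2)/(6*(x - 1)^2), still 0/0.
Apply L'Hôpital: lim (4*e^(2*x - 2) - 4)/(12*x - 12), still 0/0.
After 3 applications of L'Hôpital's rule the quotient is (8*e^(2*x - 2))/(12); substituting x = 1 gives 2/3.

2/3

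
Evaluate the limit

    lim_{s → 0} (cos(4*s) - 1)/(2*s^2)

-4

Direct substitution gives 0/0.
Apply L'Hôpital: lim (-4*sin(4*s))/(4*s), still 0/0.
After 2 applications of L'Hôpital's rule the quotient is (-16*cos(4*s))/(4); substituting s = 0 gives -4.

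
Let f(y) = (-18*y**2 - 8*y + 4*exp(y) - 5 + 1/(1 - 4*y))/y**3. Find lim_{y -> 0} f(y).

194/3

Substitution gives 0/0 (the numerator vanishes to order 3).
Expand each term to order y^3: the coefficient of y^3 in 4·e^(y) is 2/3 and in 1/(1 - 4y) is 64.
Lower-order terms cancel with the polynomial part, so the numerator is (194/3)·y^3 + o(y^3), and the limit is (194/3)/(1) = 194/3.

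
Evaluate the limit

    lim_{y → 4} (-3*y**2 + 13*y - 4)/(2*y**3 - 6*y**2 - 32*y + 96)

Direct substitution gives 0/0, so factor. Both numerator and denominator have (y - 4) as a factor.
After cancelling, the expression reduces to (1 - 3*y)/(2*y^2 + 2*y - 24).
Substituting y = 4 gives -11/16.

-11/16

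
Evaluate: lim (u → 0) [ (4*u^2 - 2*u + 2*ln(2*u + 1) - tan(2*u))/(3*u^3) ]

8/9

Substitution gives 0/0 (the numerator vanishes to order 3).
Expand each term to order u^3: the coefficient of u^3 in −tan(2u) is -8/3 and in 2·ln(1 + 2u) is 16/3.
Lower-order terms cancel with the polynomial part, so the numerator is (8/3)·u^3 + o(u^3), and the limit is (8/3)/(3) = 8/9.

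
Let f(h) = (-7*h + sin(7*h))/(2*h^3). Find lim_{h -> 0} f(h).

Direct substitution gives 0/0.
Apply L'Hôpital: lim (7*cos(7*h) - 7)/(6*h^2), still 0/0.
Apply L'Hôpital: lim (-49*sin(7*h))/(12*h), still 0/0.
After 3 applications of L'Hôpital's rule the quotient is (-343*cos(7*h))/(12); substituting h = 0 gives -343/12.

-343/12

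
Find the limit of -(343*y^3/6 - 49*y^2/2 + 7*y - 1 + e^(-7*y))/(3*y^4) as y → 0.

-2401/72

Direct substitution gives 0/0.
Apply L'Hôpital: lim (343*y^2/2 - 49*y + 7 - 7*e^(-7*y))/(-12*y^3), still 0/0.
Apply L'Hôpital: lim (343*y - 49 + 49*e^(-7*y))/(-36*y^2), still 0/0.
Apply L'Hôpital: lim (343 - 343*e^(-7*y))/(-72*y), still 0/0.
After 4 applications of L'Hôpital's rule the quotient is (2401*e^(-7*y))/(-72); substituting y = 0 gives -2401/72.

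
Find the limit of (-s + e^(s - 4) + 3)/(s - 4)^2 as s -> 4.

1/2

Direct substitution gives 0/0.
Apply L'Hôpital: lim (e^(s - 4) - 1)/(2*s - 8), still 0/0.
After 2 applications of L'Hôpital's rule the quotient is (e^(s - 4))/(2); substituting s = 4 gives 1/2.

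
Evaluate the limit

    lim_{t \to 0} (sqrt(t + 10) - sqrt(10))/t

√(10)/20

Substitution gives 0/0. Multiply numerator and denominator by the conjugate √(10 + t) + √10.
The numerator becomes (10 + t) − 10 = t, so the expression simplifies to 1/(√(10 + t) + √10).
Letting t → 0 gives 1/(2√10) = √(10)/20.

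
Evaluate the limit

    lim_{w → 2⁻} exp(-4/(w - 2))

As w → 2⁻, -4/(w - 2) → +∞, so e^(-4/(w - 2)) → ∞.

∞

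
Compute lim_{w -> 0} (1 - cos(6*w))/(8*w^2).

9/4

Substitution gives 0/0.
Use (1 − cos u)/u² → 1/2 with u = 6w: the limit is 6²/(2·8) = 9/4.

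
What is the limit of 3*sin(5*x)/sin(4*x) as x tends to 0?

15/4

Substitution gives 0/0.
Divide numerator and denominator by x: sin(5x)/x → 5 and sin(4x)/x → 4, so the limit is 3·5/4 = 15/4.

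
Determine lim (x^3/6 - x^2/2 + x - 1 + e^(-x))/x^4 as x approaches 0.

Direct substitution gives 0/0.
Apply L'Hôpital: lim (x^2/2 - x + 1 - e^(-x))/(4*x^3), still 0/0.
Apply L'Hôpital: lim (x - 1 + e^(-x))/(12*x^2), still 0/0.
Apply L'Hôpital: lim (1 - e^(-x))/(24*x), still 0/0.
After 4 applications of L'Hôpital's rule the quotient is (e^(-x))/(24); substituting x = 0 gives 1/24.

1/24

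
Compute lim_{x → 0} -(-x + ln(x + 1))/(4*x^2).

Direct substitution gives 0/0.
Apply L'Hôpital: lim (-1 + 1/(x + 1))/(-8*x), still 0/0.
After 2 applications of L'Hôpital's rule the quotient is (-1/(x + 1)^2)/(-8); substituting x = 0 gives 1/8.

1/8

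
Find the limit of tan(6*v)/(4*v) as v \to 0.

Substitution gives 0/0.
Since tan(u)/u → 1 as u → 0, tan(6v)/(6v) → 1 and the limit is 6/4 = 3/2.

3/2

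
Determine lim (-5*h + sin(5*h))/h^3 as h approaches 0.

-125/6

Direct substitution gives 0/0.
Apply L'Hôpital: lim (5*cos(5*h) - 5)/(3*h^2), still 0/0.
Apply L'Hôpital: lim (-25*sin(5*h))/(6*h), still 0/0.
After 3 applications of L'Hôpital's rule the quotient is (-125*cos(5*h))/(6); substituting h = 0 gives -125/6.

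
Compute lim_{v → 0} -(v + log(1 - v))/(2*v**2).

Direct substitution gives 0/0.
Apply L'Hôpital: lim (1 - 1/(1 - v))/(-4*v), still 0/0.
After 2 applications of L'Hôpital's rule the quotient is (-1/(1 - v)^2)/(-4); substituting v = 0 gives 1/4.

1/4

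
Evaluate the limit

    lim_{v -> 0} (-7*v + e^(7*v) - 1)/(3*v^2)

Direct substitution gives 0/0.
Apply L'Hôpital: lim (7*e^(7*v) - 7)/(6*v), still 0/0.
After 2 applications of L'Hôpital's rule the quotient is (49*e^(7*v))/(6); substituting v = 0 gives 49/6.

49/6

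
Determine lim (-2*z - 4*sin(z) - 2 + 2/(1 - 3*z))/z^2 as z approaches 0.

Substitution gives 0/0 (the numerator vanishes to order 2).
Expand each term to order z^2: the coefficient of z^2 in 2·1/(1 - 3z) is 18 and in -4·sin(z) is 0.
Lower-order terms cancel with the polynomial part, so the numerator is (18)·z^2 + o(z^2), and the limit is (18)/(1) = 18.

18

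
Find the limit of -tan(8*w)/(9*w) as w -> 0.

-8/9

Substitution gives 0/0.
Since tan(u)/u → 1 as u → 0, tan(8w)/(8w) → 1 and the limit is 8/(-9) = -8/9.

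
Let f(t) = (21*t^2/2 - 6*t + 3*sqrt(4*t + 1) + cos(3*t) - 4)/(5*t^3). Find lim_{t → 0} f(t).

Substitution gives 0/0 (the numerator vanishes to order 3).
Expand each term to order t^3: the coefficient of t^3 in cos(3t) is 0 and in 3·√(1 + 4t) is 12.
Lower-order terms cancel with the polynomial part, so the numerator is (12)·t^3 + o(t^3), and the limit is (12)/(5) = 12/5.

12/5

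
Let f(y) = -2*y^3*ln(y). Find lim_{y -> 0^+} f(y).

This is a 0·(−∞) form. Rewrite as -2·ln(y) / y^(−3) and apply L'Hôpital:
the derivative quotient is -2·(1/y) / (−3·y^(−4)) = (2/3)·y^3 → 0.

0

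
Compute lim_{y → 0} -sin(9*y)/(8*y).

-9/8

Substitution gives 0/0.
Write it as (9/(-8))·sin(9y)/(9y); since sin(u)/u → 1, the limit is -9/8.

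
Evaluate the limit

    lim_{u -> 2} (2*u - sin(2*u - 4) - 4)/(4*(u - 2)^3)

1/3

Direct substitution gives 0/0.
Apply L'Hôpital: lim (2 - 2*cos(2*u - 4))/(12*(u - 2)^2), still 0/0.
Apply L'Hôpital: lim (4*sin(2*u - 4))/(24*u - 48), still 0/0.
After 3 applications of L'Hôpital's rule the quotient is (8*cos(2*u - 4))/(24); substituting u = 2 gives 1/3.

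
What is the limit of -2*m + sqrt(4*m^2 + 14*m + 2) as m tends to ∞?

This has the form ∞ − ∞. Multiply and divide by the conjugate √(4*m^2 + 14*m + 2) + 2m.
That gives (14m + 2) / (√(4*m^2 + 14*m + 2) + 2m).
Divide numerator and denominator by m: the limit is 14/(2·2) = 7/2.

7/2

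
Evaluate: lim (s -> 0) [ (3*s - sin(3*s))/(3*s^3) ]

3/2

Direct substitution gives 0/0.
Apply L'Hôpital: lim (3 - 3*cos(3*s))/(9*s^2), still 0/0.
Apply L'Hôpital: lim (9*sin(3*s))/(18*s), still 0/0.
After 3 applications of L'Hôpital's rule the quotient is (27*cos(3*s))/(18); substituting s = 0 gives 3/2.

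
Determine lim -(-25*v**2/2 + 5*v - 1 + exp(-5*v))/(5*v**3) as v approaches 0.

Direct substitution gives 0/0.
Apply L'Hôpital: lim (-25*v + 5 - 5*e^(-5*v))/(-15*v^2), still 0/0.
Apply L'Hôpital: lim (-25 + 25*e^(-5*v))/(-30*v), still 0/0.
After 3 applications of L'Hôpital's rule the quotient is (-125*e^(-5*v))/(-30); substituting v = 0 gives 25/6.

25/6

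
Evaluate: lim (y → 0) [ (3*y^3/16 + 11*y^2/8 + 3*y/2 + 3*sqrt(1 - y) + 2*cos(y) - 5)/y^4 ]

-13/384

Substitution gives 0/0; apply L'Hôpital's rule 4 times.
After differentiating numerator and denominator 4 times the quotient is (2*cos(y) - 45/(16*(1 - y)^(7/2)))/(24); at y = 0 this is -13/384.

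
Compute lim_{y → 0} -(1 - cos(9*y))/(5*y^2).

Substitution gives 0/0.
Use (1 − cos u)/u² → 1/2 with u = 9y: the limit is 9²/(2·(-5)) = -81/10.

-81/10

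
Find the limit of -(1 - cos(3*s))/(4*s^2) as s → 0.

Substitution gives 0/0.
Use (1 − cos u)/u² → 1/2 with u = 3s: the limit is 3²/(2·(-4)) = -9/8.

-9/8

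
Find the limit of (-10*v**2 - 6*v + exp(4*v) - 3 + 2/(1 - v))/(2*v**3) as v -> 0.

19/3

Substitution gives 0/0; apply L'Hôpital's rule 3 times.
After differentiating numerator and denominator 3 times the quotient is (64*e^(4*v) + 12/(v - 1)^4)/(12); at v = 0 this is 19/3.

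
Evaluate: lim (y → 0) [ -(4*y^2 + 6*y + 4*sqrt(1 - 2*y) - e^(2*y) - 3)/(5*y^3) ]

2/3

Substitution gives 0/0; apply L'Hôpital's rule 3 times.
After differentiating numerator and denominator 3 times the quotient is (-8*e^(2*y) - 12/(1 - 2*y)^(5/2))/(-30); at y = 0 this is 2/3.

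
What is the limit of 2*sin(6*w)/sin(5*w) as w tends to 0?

12/5

Substitution gives 0/0.
Divide numerator and denominator by w: sin(6w)/w → 6 and sin(5w)/w → 5, so the limit is 2·6/5 = 12/5.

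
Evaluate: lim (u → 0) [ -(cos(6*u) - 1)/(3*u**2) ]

Direct substitution gives 0/0.
Apply L'Hôpital: lim (-6*sin(6*u))/(-6*u), still 0/0.
After 2 applications of L'Hôpital's rule the quotient is (-36*cos(6*u))/(-6); substituting u = 0 gives 6.

6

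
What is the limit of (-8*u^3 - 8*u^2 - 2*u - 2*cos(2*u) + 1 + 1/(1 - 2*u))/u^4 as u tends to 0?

44/3

Substitution gives 0/0 (the numerator vanishes to order 4).
Expand each term to order u^4: the coefficient of u^4 in -2·cos(2u) is -4/3 and in 1/(1 - 2u) is 16.
Lower-order terms cancel with the polynomial part, so the numerator is (44/3)·u^4 + o(u^4), and the limit is (44/3)/(1) = 44/3.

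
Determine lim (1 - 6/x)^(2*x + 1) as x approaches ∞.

Let L be the limit and take ln: ln L = lim (2x + 1)·ln(1 - 6/x) = lim (2x + 1)·(-6/x + O(1/x²)) = -12.
Hence L = e^(-12).

e^(-12)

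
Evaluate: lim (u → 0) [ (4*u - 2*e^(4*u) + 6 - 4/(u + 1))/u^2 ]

Substitution gives 0/0 (the numerator vanishes to order 2).
Expand each term to order u^2: the coefficient of u^2 in -2·e^(4u) is -16 and in -4·1/(1 + u) is -4.
Lower-order terms cancel with the polynomial part, so the numerator is (-20)·u^2 + o(u^2), and the limit is (-20)/(1) = -20.

-20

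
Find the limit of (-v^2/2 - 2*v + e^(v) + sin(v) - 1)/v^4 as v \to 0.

Substitution gives 0/0 (the numerator vanishes to order 4).
Expand each term to order v^4: the coefficient of v^4 in sin(v) is 0 and in e^(v) is 1/24.
Lower-order terms cancel with the polynomial part, so the numerator is (1/24)·v^4 + o(v^4), and the limit is (1/24)/(1) = 1/24.

1/24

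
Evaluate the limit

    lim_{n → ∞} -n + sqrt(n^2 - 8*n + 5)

-4

This has the form ∞ − ∞. Multiply and divide by the conjugate √(n^2 - 8*n + 5) + n.
That gives (-8n + 5) / (√(n^2 - 8*n + 5) + n).
Divide numerator and denominator by n: the limit is -8/(2·1) = -4.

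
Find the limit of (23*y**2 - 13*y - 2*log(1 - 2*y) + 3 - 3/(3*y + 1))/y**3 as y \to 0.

Substitution gives 0/0; apply L'Hôpital's rule 3 times.
After differentiating numerator and denominator 3 times the quotient is (486/(3*y + 1)^4 - 32/(2*y - 1)^3)/(6); at y = 0 this is 259/3.

259/3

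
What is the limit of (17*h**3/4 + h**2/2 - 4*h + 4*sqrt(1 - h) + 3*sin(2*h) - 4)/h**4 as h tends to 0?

Substitution gives 0/0; apply L'Hôpital's rule 4 times.
After differentiating numerator and denominator 4 times the quotient is (48*sin(2*h) - 15/(4*(1 - h)^(7/2)))/(24); at h = 0 this is -5/32.

-5/32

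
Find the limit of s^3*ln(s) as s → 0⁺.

0

This is a 0·(−∞) form. Rewrite as 1·ln(s) / s^(−3) and apply L'Hôpital:
the derivative quotient is 1·(1/s) / (−3·s^(−4)) = (-1/3)·s^3 → 0.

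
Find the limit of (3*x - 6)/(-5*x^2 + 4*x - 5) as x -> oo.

0

The denominator has degree 2 and the numerator degree 1. Dividing numerator and denominator by x^2 sends every term to 0 except the leading denominator term, so the limit is 0.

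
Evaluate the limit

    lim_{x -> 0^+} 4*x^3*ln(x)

This is a 0·(−∞) form. Rewrite as 4·ln(x) / x^(−3) and apply L'Hôpital:
the derivative quotient is 4·(1/x) / (−3·x^(−4)) = (-4/3)·x^3 → 0.

0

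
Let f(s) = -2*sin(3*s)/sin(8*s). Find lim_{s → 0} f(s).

-3/4

Substitution gives 0/0.
Divide numerator and denominator by s: sin(3s)/s → 3 and sin(8s)/s → 8, so the limit is -2·3/8 = -3/4.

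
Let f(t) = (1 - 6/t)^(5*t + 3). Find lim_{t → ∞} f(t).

Write it as [(1 - 6/t)^t]^(5) · (1 - 6/t)^(3). The bracketed term tends to e^(-6) and the second factor to 1, so the limit is e^(-30).

e^(-30)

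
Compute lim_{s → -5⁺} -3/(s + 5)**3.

As s → -5⁺, (s + 5) → 0⁺, so (s + 5)^3 → 0⁺ and -3/(s + 5)^3 → -∞.

-∞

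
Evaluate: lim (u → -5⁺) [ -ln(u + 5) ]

∞

As u → -5⁺, u + 5 → 0⁺ and ln(u + 5) → −∞.
Multiplying by -1 gives ∞.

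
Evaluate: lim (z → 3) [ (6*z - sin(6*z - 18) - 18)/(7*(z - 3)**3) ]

Direct substitution gives 0/0.
Apply L'Hôpital: lim (6 - 6*cos(6*z - 18))/(21*(z - 3)^2), still 0/0.
Apply L'Hôpital: lim (36*sin(6*z - 18))/(42*z - 126), still 0/0.
After 3 applications of L'Hôpital's rule the quotient is (216*cos(6*z - 18))/(42); substituting z = 3 gives 36/7.

36/7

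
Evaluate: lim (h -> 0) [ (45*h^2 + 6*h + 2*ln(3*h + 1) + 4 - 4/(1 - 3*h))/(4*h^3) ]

-45/2

Substitution gives 0/0; apply L'Hôpital's rule 3 times.
After differentiating numerator and denominator 3 times the quotient is (108/(3*h + 1)^3 - 648/(3*h - 1)^4)/(24); at h = 0 this is -45/2.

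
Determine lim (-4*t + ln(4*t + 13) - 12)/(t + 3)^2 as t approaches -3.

Direct substitution gives 0/0.
Apply L'Hôpital: lim (-4 + 4/(4*t + 13))/(2*t + 6), still 0/0.
After 2 applications of L'Hôpital's rule the quotient is (-16/(4*t + 13)^2)/(2); substituting t = -3 gives -8.

-8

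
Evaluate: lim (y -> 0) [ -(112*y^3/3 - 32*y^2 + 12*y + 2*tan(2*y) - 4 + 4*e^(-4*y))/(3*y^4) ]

-128/9

Substitution gives 0/0 (the numerator vanishes to order 4).
Expand each term to order y^4: the coefficient of y^4 in 4·e^(-4y) is 128/3 and in 2·tan(2y) is 0.
Lower-order terms cancel with the polynomial part, so the numerator is (128/3)·y^4 + o(y^4), and the limit is (128/3)/(-3) = -128/9.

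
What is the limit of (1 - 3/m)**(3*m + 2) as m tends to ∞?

e^(-9)

Let L be the limit and take ln: ln L = lim (3m + 2)·ln(1 - 3/m) = lim (3m + 2)·(-3/m + O(1/m²)) = -9.
Hence L = e^(-9).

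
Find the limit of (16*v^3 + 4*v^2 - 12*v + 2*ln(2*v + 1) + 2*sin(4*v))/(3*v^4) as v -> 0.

-8/3

Substitution gives 0/0; apply L'Hôpital's rule 4 times.
After differentiating numerator and denominator 4 times the quotient is (512*sin(4*v) - 192/(2*v + 1)^4)/(72); at v = 0 this is -8/3.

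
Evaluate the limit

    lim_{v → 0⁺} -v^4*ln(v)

0

This is a 0·(−∞) form. Rewrite as -1·ln(v) / v^(−4) and apply L'Hôpital:
the derivative quotient is -1·(1/v) / (−4·v^(−5)) = (1/4)·v^4 → 0.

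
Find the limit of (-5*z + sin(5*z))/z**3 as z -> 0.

Direct substitution gives 0/0.
Apply L'Hôpital: lim (5*cos(5*z) - 5)/(3*z^2), still 0/0.
Apply L'Hôpital: lim (-25*sin(5*z))/(6*z), still 0/0.
After 3 applications of L'Hôpital's rule the quotient is (-125*cos(5*z))/(6); substituting z = 0 gives -125/6.

-125/6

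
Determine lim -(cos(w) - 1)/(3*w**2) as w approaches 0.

1/6

Direct substitution gives 0/0.
Apply L'Hôpital: lim (-sin(w))/(-6*w), still 0/0.
After 2 applications of L'Hôpital's rule the quotient is (-cos(w))/(-6); substituting w = 0 gives 1/6.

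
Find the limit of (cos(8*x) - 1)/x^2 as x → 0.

Direct substitution gives 0/0.
Apply L'Hôpital: lim (-8*sin(8*x))/(2*x), still 0/0.
After 2 applications of L'Hôpital's rule the quotient is (-64*cos(8*x))/(2); substituting x = 0 gives -32.

-32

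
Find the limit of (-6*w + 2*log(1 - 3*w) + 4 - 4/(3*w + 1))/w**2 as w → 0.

Substitution gives 0/0 (the numerator vanishes to order 2).
Expand each term to order w^2: the coefficient of w^2 in -4·1/(1 + 3w) is -36 and in 2·ln(1 - 3w) is -9.
Lower-order terms cancel with the polynomial part, so the numerator is (-45)·w^2 + o(w^2), and the limit is (-45)/(1) = -45.

-45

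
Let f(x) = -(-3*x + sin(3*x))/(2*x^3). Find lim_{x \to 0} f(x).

Direct substitution gives 0/0.
Apply L'Hôpital: lim (3*cos(3*x) - 3)/(-6*x^2), still 0/0.
Apply L'Hôpital: lim (-9*sin(3*x))/(-12*x), still 0/0.
After 3 applications of L'Hôpital's rule the quotient is (-27*cos(3*x))/(-12); substituting x = 0 gives 9/4.

9/4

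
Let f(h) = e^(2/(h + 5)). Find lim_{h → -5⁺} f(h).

As h → -5⁺, 2/(h + 5) → +∞, so e^(2/(h + 5)) → ∞.

∞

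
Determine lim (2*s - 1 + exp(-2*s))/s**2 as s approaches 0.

2

Direct substitution gives 0/0.
Apply L'Hôpital: lim (2 - 2*e^(-2*s))/(2*s), still 0/0.
After 2 applications of L'Hôpital's rule the quotient is (4*e^(-2*s))/(2); substituting s = 0 gives 2.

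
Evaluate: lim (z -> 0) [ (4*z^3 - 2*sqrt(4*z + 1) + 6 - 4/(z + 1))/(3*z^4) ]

Substitution gives 0/0 (the numerator vanishes to order 4).
Expand each term to order z^4: the coefficient of z^4 in -4·1/(1 + z) is -4 and in -2·√(1 + 4z) is 20.
Lower-order terms cancel with the polynomial part, so the numerator is (16)·z^4 + o(z^4), and the limit is (16)/(3) = 16/3.

16/3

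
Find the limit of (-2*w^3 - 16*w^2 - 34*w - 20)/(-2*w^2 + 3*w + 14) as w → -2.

6/11

Direct substitution gives 0/0, so factor. Both numerator and denominator have (w + 2) as a factor.
After cancelling, the expression reduces to (-2*w^2 - 12*w - 10)/(7 - 2*w).
Substituting w = -2 gives 6/11.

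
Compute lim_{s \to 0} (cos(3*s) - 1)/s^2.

Direct substitution gives 0/0.
Apply L'Hôpital: lim (-3*sin(3*s))/(2*s), still 0/0.
After 2 applications of L'Hôpital's rule the quotient is (-9*cos(3*s))/(2); substituting s = 0 gives -9/2.

-9/2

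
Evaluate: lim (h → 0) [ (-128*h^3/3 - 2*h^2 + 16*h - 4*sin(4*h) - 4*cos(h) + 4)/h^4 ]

Substitution gives 0/0; apply L'Hôpital's rule 4 times.
After differentiating numerator and denominator 4 times the quotient is (-1024*sin(4*h) - 4*cos(h))/(24); at h = 0 this is -1/6.

-1/6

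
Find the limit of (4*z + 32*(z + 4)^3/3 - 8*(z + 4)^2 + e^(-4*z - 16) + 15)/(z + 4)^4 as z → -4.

32/3

Direct substitution gives 0/0.
Apply L'Hôpital: lim (-16*z + 32*(z + 4)^2 - 4*e^(-4*z - 16) - 60)/(4*(z + 4)^3), still 0/0.
Apply L'Hôpital: lim (64*z + 16*e^(-4*z - 16) + 240)/(12*(z + 4)^2), still 0/0.
Apply L'Hôpital: lim (64 - 64*e^(-4*z - 16))/(24*z + 96), still 0/0.
After 4 applications of L'Hôpital's rule the quotient is (256*e^(-4*z - 16))/(24); substituting z = -4 gives 32/3.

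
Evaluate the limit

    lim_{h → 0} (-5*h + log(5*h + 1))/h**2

-25/2

Direct substitution gives 0/0.
Apply L'Hôpital: lim (-5 + 5/(5*h + 1))/(2*h), still 0/0.
After 2 applications of L'Hôpital's rule the quotient is (-25/(5*h + 1)^2)/(2); substituting h = 0 gives -25/2.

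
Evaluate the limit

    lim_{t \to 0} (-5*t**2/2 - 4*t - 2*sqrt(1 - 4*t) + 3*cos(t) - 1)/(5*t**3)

Substitution gives 0/0 (the numerator vanishes to order 3).
Expand each term to order t^3: the coefficient of t^3 in -2·√(1 - 4t) is 8 and in 3·cos(t) is 0.
Lower-order terms cancel with the polynomial part, so the numerator is (8)·t^3 + o(t^3), and the limit is (8)/(5) = 8/5.

8/5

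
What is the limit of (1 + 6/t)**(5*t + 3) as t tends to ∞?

e^(30)

The base → 1 and the exponent → ∞: a 1^∞ form.
Take logarithms: (5t + 3)·ln(1 + 6/t). Since ln(1+u) ~ u for small u, this behaves like (5t)·(6/t) → 30.
So the limit is e^(30).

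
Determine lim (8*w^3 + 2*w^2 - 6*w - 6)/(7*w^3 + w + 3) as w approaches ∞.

Numerator and denominator both have degree 3.
Dividing every term by w^3, all lower-order terms vanish and the limit is the ratio of leading coefficients, 8/(7) = 8/7.

8/7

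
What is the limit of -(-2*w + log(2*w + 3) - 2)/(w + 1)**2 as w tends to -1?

2

Direct substitution gives 0/0.
Apply L'Hôpital: lim (-2 + 2/(2*w + 3))/(-2*w - 2), still 0/0.
After 2 applications of L'Hôpital's rule the quotient is (-4/(2*w + 3)^2)/(-2); substituting w = -1 gives 2.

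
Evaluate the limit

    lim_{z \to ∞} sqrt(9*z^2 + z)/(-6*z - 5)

For large |z|, √(9*z^2 + z) ≈ √9·|z| and the denominator ≈ -6z.
Since z → +∞, |z| = z, giving √9/(-6) = -1/2.

-1/2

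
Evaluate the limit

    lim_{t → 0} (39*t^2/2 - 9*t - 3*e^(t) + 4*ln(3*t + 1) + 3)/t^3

Substitution gives 0/0 (the numerator vanishes to order 3).
Expand each term to order t^3: the coefficient of t^3 in 4·ln(1 + 3t) is 36 and in -3·e^(t) is -1/2.
Lower-order terms cancel with the polynomial part, so the numerator is (71/2)·t^3 + o(t^3), and the limit is (71/2)/(1) = 71/2.

71/2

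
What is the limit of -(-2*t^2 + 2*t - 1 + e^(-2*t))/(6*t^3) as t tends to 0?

Direct substitution gives 0/0.
Apply L'Hôpital: lim (-4*t + 2 - 2*e^(-2*t))/(-18*t^2), still 0/0.
Apply L'Hôpital: lim (-4 + 4*e^(-2*t))/(-36*t), still 0/0.
After 3 applications of L'Hôpital's rule the quotient is (-8*e^(-2*t))/(-36); substituting t = 0 gives 2/9.

2/9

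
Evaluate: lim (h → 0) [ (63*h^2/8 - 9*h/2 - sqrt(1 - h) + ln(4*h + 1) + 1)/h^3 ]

Substitution gives 0/0; apply L'Hôpital's rule 3 times.
After differentiating numerator and denominator 3 times the quotient is (128/(4*h + 1)^3 + 3/(8*(1 - h)^(5/2)))/(6); at h = 0 this is 1027/48.

1027/48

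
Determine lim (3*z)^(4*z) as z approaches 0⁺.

Base → 0⁺ and exponent → 0⁺: a 0^0 form.
Take logs: 4z·ln(3z). This is 0·(−∞); rewriting as ln(3z)/(1/(4z)) and applying L'Hôpital gives 0.
Hence the limit is e^0 = 1.

1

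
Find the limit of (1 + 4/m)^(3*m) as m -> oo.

Write it as [(1 + 4/m)^m]^(3) · (1 + 4/m)^(0). The bracketed term tends to e^(4) and the second factor to 1, so the limit is e^(12).

e^(12)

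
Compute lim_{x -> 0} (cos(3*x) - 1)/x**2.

Direct substitution gives 0/0.
Apply L'Hôpital: lim (-3*sin(3*x))/(2*x), still 0/0.
After 2 applications of L'Hôpital's rule the quotient is (-9*cos(3*x))/(2); substituting x = 0 gives -9/2.

-9/2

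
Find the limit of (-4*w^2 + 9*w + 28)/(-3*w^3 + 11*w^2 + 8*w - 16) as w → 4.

Since w = 4 makes numerator and denominator zero, (w - 4) divides both.
Cancelling it gives (-4*w - 7)/(-3*w^2 - w + 4); now plug in w = 4 to get 23/48.

23/48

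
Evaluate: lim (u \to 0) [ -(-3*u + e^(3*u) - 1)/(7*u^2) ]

-9/14

Direct substitution gives 0/0.
Apply L'Hôpital: lim (3*e^(3*u) - 3)/(-14*u), still 0/0.
After 2 applications of L'Hôpital's rule the quotient is (9*e^(3*u))/(-14); substituting u = 0 gives -9/14.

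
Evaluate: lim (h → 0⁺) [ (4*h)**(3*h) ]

1

Base → 0⁺ and exponent → 0⁺: a 0^0 form.
Take logs: 3h·ln(4h). This is 0·(−∞); rewriting as ln(4h)/(1/(3h)) and applying L'Hôpital gives 0.
Hence the limit is e^0 = 1.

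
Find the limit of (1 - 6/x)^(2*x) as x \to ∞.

The base → 1 and the exponent → ∞: a 1^∞ form.
Take logarithms: (2x)·ln(1 - 6/x). Since ln(1+u) ~ u for small u, this behaves like (2x)·(-6/x) → -12.
So the limit is e^(-12).

e^(-12)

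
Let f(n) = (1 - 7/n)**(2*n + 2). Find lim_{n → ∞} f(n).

The base → 1 and the exponent → ∞: a 1^∞ form.
Take logarithms: (2n + 2)·ln(1 - 7/n). Since ln(1+u) ~ u for small u, this behaves like (2n)·(-7/n) → -14.
So the limit is e^(-14).

e^(-14)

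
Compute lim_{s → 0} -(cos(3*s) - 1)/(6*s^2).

3/4

Direct substitution gives 0/0.
Apply L'Hôpital: lim (-3*sin(3*s))/(-12*s), still 0/0.
After 2 applications of L'Hôpital's rule the quotient is (-9*cos(3*s))/(-12); substituting s = 0 gives 3/4.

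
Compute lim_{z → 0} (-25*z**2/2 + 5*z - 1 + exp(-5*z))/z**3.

Direct substitution gives 0/0.
Apply L'Hôpital: lim (-25*z + 5 - 5*e^(-5*z))/(3*z^2), still 0/0.
Apply L'Hôpital: lim (-25 + 25*e^(-5*z))/(6*z), still 0/0.
After 3 applications of L'Hôpital's rule the quotient is (-125*e^(-5*z))/(6); substituting z = 0 gives -125/6.

-125/6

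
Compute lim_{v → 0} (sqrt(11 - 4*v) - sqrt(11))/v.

A 0/0 form; rationalise with √(11 - 4v) + √11. This collapses the numerator to -4v, leaving -4/(√(11 - 4v) + √11) → -4/(2√11) = -2*√(11)/11.

-2*√(11)/11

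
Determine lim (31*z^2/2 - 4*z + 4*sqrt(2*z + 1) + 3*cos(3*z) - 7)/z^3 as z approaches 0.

Substitution gives 0/0; apply L'Hôpital's rule 3 times.
After differentiating numerator and denominator 3 times the quotient is (81*sin(3*z) + 12/(2*z + 1)^(5/2))/(6); at z = 0 this is 2.

2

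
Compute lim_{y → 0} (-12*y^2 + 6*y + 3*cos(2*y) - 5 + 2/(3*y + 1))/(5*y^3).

Substitution gives 0/0; apply L'Hôpital's rule 3 times.
After differentiating numerator and denominator 3 times the quotient is (24*sin(2*y) - 324/(3*y + 1)^4)/(30); at y = 0 this is -54/5.

-54/5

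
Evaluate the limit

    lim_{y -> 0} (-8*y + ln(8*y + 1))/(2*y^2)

Direct substitution gives 0/0.
Apply L'Hôpital: lim (-8 + 8/(8*y + 1))/(4*y), still 0/0.
After 2 applications of L'Hôpital's rule the quotient is (-64/(8*y + 1)^2)/(4); substituting y = 0 gives -16.

-16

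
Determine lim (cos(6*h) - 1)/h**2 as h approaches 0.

-18

Direct substitution gives 0/0.
Apply L'Hôpital: lim (-6*sin(6*h))/(2*h), still 0/0.
After 2 applications of L'Hôpital's rule the quotient is (-36*cos(6*h))/(2); substituting h = 0 gives -18.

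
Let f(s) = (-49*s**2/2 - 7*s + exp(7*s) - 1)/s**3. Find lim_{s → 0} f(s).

343/6

Direct substitution gives 0/0.
Apply L'Hôpital: lim (-49*s + 7*e^(7*s) - 7)/(3*s^2), still 0/0.
Apply L'Hôpital: lim (49*e^(7*s) - 49)/(6*s), still 0/0.
After 3 applications of L'Hôpital's rule the quotient is (343*e^(7*s))/(6); substituting s = 0 gives 343/6.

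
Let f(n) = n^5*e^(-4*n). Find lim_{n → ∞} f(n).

0

Write as n^5/e^{4n}, an ∞/∞ form.
Exponential growth dominates any polynomial, so repeated L'Hôpital (or the standard result) gives 0.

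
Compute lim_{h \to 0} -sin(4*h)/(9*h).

-4/9

Substitution gives 0/0.
Write it as (4/(-9))·sin(4h)/(4h); since sin(u)/u → 1, the limit is -4/9.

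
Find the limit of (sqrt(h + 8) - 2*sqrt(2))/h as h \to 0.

Substitution gives 0/0. Multiply numerator and denominator by the conjugate √(8 + h) + √8.
The numerator becomes (8 + h) − 8 = h, so the expression simplifies to 1/(√(8 + h) + √8).
Letting h → 0 gives 1/(2√8) = √(2)/8.

√(2)/8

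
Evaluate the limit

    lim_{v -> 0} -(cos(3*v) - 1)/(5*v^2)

Direct substitution gives 0/0.
Apply L'Hôpital: lim (-3*sin(3*v))/(-10*v), still 0/0.
After 2 applications of L'Hôpital's rule the quotient is (-9*cos(3*v))/(-10); substituting v = 0 gives 9/10.

9/10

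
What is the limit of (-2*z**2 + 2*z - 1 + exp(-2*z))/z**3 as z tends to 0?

-4/3

Direct substitution gives 0/0.
Apply L'Hôpital: lim (-4*z + 2 - 2*e^(-2*z))/(3*z^2), still 0/0.
Apply L'Hôpital: lim (-4 + 4*e^(-2*z))/(6*z), still 0/0.
After 3 applications of L'Hôpital's rule the quotient is (-8*e^(-2*z))/(6); substituting z = 0 gives -4/3.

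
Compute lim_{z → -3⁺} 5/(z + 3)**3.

As z → -3⁺, (z + 3) → 0⁺, so (z + 3)^3 → 0⁺ and 5/(z + 3)^3 → ∞.

∞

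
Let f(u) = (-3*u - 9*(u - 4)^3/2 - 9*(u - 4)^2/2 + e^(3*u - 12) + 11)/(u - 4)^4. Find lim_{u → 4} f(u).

Direct substitution gives 0/0.
Apply L'Hôpital: lim (-9*u - 27*(u - 4)^2/2 + 3*e^(3*u - 12) + 33)/(4*(u - 4)^3), still 0/0.
Apply L'Hôpital: lim (-27*u + 9*e^(3*u - 12) + 99)/(12*(u - 4)^2), still 0/0.
Apply L'Hôpital: lim (27*e^(3*u - 12) - 27)/(24*u - 96), still 0/0.
After 4 applications of L'Hôpital's rule the quotient is (81*e^(3*u - 12))/(24); substituting u = 4 gives 27/8.

27/8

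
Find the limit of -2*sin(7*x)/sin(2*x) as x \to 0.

-7

Substitution gives 0/0.
Divide numerator and denominator by x: sin(7x)/x → 7 and sin(2x)/x → 2, so the limit is -2·7/2 = -7.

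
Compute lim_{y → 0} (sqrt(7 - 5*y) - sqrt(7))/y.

-5*√(7)/14

Substitution gives 0/0. Multiply numerator and denominator by the conjugate √(7 - 5y) + √7.
The numerator becomes (7 - 5y) − 7 = -5y, so the expression simplifies to -5/(√(7 - 5y) + √7).
Letting y → 0 gives -5/(2√7) = -5*√(7)/14.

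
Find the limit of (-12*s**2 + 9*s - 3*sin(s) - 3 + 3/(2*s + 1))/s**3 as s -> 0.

-47/2

Substitution gives 0/0; apply L'Hôpital's rule 3 times.
After differentiating numerator and denominator 3 times the quotient is (3*cos(s) - 144/(2*s + 1)^4)/(6); at s = 0 this is -47/2.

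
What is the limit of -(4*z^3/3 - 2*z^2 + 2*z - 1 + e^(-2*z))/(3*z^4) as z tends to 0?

Direct substitution gives 0/0.
Apply L'Hôpital: lim (4*z^2 - 4*z + 2 - 2*e^(-2*z))/(-12*z^3), still 0/0.
Apply L'Hôpital: lim (8*z - 4 + 4*e^(-2*z))/(-36*z^2), still 0/0.
Apply L'Hôpital: lim (8 - 8*e^(-2*z))/(-72*z), still 0/0.
After 4 applications of L'Hôpital's rule the quotient is (16*e^(-2*z))/(-72); substituting z = 0 gives -2/9.

-2/9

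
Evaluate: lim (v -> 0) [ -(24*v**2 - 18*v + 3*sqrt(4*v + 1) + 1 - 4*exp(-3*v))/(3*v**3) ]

-10

Substitution gives 0/0; apply L'Hôpital's rule 3 times.
After differentiating numerator and denominator 3 times the quotient is (108*e^(-3*v) + 72/(4*v + 1)^(5/2))/(-18); at v = 0 this is -10.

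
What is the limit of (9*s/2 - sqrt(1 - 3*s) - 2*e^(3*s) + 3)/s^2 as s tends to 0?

Substitution gives 0/0 (the numerator vanishes to order 2).
Expand each term to order s^2: the coefficient of s^2 in -2·e^(3s) is -9 and in −√(1 - 3s) is 9/8.
Lower-order terms cancel with the polynomial part, so the numerator is (-63/8)·s^2 + o(s^2), and the limit is (-63/8)/(1) = -63/8.

-63/8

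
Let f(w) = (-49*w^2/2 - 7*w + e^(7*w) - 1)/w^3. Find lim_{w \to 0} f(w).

Direct substitution gives 0/0.
Apply L'Hôpital: lim (-49*w + 7*e^(7*w) - 7)/(3*w^2), still 0/0.
Apply L'Hôpital: lim (49*e^(7*w) - 49)/(6*w), still 0/0.
After 3 applications of L'Hôpital's rule the quotient is (343*e^(7*w))/(6); substituting w = 0 gives 343/6.

343/6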